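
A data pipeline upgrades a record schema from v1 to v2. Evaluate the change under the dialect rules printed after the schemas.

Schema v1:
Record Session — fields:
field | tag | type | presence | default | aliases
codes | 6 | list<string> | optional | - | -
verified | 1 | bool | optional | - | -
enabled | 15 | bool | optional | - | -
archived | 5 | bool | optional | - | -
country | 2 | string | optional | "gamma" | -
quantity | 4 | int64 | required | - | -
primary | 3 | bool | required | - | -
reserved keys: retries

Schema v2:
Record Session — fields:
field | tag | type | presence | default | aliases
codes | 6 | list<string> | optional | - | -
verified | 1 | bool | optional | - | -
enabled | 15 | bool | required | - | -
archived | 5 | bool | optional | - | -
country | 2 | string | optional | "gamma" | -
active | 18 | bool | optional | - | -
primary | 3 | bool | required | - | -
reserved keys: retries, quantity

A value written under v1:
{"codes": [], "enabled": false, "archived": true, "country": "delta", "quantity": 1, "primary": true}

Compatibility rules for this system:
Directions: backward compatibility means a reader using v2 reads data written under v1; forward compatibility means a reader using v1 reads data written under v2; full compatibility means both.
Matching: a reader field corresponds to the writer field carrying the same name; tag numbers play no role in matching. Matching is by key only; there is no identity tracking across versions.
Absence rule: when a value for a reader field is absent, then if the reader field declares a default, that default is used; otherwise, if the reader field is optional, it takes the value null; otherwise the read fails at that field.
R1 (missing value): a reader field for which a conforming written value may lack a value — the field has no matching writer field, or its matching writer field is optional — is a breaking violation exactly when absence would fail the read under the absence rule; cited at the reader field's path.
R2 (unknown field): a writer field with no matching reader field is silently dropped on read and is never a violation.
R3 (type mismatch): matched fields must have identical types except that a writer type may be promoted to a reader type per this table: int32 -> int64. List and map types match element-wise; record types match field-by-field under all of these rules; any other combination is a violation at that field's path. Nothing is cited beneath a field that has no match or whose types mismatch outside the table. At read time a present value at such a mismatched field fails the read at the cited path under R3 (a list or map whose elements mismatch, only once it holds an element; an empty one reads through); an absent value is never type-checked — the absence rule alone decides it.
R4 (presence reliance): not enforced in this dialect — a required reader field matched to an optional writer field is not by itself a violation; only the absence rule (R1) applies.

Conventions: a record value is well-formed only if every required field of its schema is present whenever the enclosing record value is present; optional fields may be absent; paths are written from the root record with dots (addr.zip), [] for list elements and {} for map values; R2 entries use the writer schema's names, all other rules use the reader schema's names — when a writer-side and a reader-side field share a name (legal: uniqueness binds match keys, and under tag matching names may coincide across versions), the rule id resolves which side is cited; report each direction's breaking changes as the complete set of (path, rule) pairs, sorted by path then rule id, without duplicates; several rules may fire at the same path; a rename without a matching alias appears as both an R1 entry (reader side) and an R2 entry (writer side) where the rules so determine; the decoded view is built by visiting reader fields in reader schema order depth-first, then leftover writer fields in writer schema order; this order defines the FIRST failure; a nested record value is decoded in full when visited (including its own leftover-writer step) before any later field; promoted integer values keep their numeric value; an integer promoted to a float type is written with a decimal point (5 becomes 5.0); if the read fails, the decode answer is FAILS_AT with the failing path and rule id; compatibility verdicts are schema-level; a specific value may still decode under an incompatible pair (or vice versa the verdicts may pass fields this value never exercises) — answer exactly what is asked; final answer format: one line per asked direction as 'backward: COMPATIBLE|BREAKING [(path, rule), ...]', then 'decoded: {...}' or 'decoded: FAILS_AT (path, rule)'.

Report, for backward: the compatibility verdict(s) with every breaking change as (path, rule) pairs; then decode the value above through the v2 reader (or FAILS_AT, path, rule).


each type pair in Session: writer, then reader
backward on Session — v2 reading data written by v1:
  writer optional, list<string> -> list<string>: reader codes maps from writer codes
  writer optional, bool -> bool: reader verified maps from writer verified
  writer optional, bool -> bool: reader enabled maps from writer enabled
  writer optional, bool -> bool: reader archived maps from writer archived
  writer optional, string -> string: reader country maps from writer country
  active: no writer-side match
  writer required, bool -> bool: reader primary maps from writer primary
  leftover writer field: quantity
  rule R1 violated at enabled
  backward on Session therefore BREAKING (1)
decode walk for Session under reader schema v2:
  codes := []
  verified := null (missing; optional => null)
  enabled := false
  archived := true
  country := "delta"
  active := null (missing; optional => null)
  primary := true
  writer quantity: no reader field; dropped
  => decoded: {"codes": [], "verified": null, "enabled": false, "archived": true, "country": "delta", "active": null, "primary": true}

backward: BREAKING [(enabled, R1)]; decoded: {"codes": [], "verified": null, "enabled": false, "archived": true, "country": "delta", "active": null, "primary": true}


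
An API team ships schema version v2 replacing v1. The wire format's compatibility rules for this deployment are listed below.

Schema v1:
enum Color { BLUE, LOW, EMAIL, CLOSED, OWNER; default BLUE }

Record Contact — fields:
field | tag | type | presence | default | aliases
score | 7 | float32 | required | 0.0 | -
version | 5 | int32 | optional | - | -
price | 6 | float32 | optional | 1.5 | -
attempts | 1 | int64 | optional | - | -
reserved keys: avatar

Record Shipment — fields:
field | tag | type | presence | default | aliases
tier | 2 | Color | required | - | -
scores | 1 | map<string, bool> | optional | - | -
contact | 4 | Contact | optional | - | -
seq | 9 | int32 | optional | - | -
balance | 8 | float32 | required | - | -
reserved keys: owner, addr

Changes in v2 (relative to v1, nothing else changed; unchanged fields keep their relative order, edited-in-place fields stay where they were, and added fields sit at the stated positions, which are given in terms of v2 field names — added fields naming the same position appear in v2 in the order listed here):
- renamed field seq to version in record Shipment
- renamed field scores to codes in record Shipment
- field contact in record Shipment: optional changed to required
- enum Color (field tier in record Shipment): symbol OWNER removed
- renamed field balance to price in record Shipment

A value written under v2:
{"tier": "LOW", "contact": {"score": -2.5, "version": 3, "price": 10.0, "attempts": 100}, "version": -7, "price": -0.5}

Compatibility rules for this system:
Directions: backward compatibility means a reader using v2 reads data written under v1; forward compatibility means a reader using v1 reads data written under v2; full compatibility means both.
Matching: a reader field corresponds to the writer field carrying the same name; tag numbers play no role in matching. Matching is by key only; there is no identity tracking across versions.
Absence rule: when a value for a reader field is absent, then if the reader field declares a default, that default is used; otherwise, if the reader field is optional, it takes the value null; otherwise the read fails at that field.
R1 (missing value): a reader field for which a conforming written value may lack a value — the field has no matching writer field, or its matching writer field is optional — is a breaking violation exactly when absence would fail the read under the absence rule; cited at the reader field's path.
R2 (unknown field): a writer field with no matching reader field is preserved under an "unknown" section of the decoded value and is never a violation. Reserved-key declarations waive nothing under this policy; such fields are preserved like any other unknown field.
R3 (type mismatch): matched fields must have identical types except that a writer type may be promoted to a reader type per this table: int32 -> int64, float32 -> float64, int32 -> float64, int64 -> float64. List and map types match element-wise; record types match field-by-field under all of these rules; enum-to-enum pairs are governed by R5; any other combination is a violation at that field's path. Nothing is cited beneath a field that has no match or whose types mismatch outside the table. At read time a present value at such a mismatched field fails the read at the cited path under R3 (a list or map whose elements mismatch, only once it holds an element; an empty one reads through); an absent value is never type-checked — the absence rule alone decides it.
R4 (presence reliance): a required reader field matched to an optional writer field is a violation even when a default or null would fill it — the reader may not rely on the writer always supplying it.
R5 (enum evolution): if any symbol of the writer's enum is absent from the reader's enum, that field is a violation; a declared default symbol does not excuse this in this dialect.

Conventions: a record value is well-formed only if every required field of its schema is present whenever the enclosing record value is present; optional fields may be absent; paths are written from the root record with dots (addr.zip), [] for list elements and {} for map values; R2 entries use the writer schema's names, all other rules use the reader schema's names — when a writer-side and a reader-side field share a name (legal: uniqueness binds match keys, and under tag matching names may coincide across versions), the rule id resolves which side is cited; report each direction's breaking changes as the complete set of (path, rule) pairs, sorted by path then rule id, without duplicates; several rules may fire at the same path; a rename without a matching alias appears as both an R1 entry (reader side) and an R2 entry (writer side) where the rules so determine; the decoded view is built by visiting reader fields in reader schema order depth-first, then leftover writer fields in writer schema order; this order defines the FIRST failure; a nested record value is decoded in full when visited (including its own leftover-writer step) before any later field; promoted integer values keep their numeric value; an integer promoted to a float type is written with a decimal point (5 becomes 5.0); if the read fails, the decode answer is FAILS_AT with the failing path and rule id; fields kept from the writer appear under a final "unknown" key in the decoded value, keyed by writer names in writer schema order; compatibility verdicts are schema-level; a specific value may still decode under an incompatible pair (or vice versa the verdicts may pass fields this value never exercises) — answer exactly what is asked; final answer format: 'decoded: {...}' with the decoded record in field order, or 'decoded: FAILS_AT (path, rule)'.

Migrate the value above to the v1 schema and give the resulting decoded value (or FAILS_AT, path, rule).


the writer's type comes first in each Shipment pair
decoding the Shipment value with the v1 reader:
  tier := "LOW"
  scores := null (not supplied -> null)
  contact.score := -2.5
  contact.version := 3
  contact.price := 10.0
  contact.attempts := 100
  seq := null (not supplied -> null)
  read fails at balance under R1 (no fill)
  => FAILS_AT (balance, R1)
ruling out the remaining Shipment differences:
  renamed field seq to version in record Shipment -> no rule fires on it and the decoded Shipment view is identical with or without it
  renamed field scores to codes in record Shipment -> no rule fires on it and the decoded Shipment view is identical with or without it
  field contact in record Shipment: optional changed to required -> a verdict-level change on Shipment — the shown value reads the same
  enum Color (field tier in record Shipment): symbol OWNER removed -> a verdict-level change on Shipment — the shown value reads the same

decoded: FAILS_AT (balance, R1)


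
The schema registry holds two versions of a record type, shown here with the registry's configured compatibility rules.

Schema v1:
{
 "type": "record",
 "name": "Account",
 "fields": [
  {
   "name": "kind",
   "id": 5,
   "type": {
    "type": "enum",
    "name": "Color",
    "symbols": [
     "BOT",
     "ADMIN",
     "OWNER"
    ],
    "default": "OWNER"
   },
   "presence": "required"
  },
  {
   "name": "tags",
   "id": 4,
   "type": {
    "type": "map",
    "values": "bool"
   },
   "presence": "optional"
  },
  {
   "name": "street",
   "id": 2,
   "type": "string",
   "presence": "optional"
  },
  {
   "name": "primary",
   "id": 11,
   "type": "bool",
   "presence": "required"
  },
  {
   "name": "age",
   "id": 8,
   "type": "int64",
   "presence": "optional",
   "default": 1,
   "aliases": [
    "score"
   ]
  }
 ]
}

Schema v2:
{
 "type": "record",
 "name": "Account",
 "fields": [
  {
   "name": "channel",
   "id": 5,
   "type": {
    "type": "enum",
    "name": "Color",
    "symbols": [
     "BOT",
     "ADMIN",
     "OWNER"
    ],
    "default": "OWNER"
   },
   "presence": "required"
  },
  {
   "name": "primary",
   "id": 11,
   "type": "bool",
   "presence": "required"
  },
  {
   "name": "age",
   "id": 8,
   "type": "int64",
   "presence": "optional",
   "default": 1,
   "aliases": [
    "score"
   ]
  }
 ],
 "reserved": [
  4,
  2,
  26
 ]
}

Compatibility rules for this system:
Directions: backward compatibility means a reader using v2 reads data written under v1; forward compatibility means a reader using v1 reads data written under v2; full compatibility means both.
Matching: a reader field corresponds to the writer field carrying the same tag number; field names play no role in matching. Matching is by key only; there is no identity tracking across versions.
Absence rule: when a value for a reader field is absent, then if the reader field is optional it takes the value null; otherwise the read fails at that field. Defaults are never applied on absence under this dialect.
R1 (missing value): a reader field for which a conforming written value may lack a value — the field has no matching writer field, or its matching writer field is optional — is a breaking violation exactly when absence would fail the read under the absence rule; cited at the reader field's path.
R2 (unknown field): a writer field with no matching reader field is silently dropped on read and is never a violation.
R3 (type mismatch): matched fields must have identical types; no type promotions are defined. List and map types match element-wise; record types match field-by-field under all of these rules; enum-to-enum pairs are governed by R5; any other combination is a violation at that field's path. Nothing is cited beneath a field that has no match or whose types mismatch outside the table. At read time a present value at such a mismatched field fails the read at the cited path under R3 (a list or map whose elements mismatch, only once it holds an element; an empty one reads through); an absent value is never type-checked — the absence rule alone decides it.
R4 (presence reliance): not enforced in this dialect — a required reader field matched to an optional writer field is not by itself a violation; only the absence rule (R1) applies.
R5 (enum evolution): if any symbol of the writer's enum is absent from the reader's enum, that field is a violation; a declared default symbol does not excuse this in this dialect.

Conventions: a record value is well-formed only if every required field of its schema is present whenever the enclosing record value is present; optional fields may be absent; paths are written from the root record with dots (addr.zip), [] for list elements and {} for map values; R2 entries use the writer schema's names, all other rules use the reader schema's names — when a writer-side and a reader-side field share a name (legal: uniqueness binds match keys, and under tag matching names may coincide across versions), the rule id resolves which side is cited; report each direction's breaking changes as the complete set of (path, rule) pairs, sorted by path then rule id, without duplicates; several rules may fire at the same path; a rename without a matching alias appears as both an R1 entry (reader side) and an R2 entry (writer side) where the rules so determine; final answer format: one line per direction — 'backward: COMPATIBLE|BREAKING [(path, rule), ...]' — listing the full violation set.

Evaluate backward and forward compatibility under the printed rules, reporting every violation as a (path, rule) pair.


arrows below run writer -> reader for Account
backward on Account — v2 reading data written by v1:
  channel: Color -> Color, writer required; from kind
  primary: bool -> bool, writer required; from primary
  age: int64 -> int64, writer optional; from age
  writer tags: unknown to reader
  writer street: unknown to reader
  => no violations; backward on Account: COMPATIBLE
forward on Account — v1 reading data written by v2:
  kind: Color -> Color, writer required; from channel
  tags: no writer-side match
  street: no writer-side match
  primary: bool -> bool, writer required; from primary
  age: int64 -> int64, writer optional; from age
  => no violations; forward on Account: COMPATIBLE

backward: COMPATIBLE []; forward: COMPATIBLE []


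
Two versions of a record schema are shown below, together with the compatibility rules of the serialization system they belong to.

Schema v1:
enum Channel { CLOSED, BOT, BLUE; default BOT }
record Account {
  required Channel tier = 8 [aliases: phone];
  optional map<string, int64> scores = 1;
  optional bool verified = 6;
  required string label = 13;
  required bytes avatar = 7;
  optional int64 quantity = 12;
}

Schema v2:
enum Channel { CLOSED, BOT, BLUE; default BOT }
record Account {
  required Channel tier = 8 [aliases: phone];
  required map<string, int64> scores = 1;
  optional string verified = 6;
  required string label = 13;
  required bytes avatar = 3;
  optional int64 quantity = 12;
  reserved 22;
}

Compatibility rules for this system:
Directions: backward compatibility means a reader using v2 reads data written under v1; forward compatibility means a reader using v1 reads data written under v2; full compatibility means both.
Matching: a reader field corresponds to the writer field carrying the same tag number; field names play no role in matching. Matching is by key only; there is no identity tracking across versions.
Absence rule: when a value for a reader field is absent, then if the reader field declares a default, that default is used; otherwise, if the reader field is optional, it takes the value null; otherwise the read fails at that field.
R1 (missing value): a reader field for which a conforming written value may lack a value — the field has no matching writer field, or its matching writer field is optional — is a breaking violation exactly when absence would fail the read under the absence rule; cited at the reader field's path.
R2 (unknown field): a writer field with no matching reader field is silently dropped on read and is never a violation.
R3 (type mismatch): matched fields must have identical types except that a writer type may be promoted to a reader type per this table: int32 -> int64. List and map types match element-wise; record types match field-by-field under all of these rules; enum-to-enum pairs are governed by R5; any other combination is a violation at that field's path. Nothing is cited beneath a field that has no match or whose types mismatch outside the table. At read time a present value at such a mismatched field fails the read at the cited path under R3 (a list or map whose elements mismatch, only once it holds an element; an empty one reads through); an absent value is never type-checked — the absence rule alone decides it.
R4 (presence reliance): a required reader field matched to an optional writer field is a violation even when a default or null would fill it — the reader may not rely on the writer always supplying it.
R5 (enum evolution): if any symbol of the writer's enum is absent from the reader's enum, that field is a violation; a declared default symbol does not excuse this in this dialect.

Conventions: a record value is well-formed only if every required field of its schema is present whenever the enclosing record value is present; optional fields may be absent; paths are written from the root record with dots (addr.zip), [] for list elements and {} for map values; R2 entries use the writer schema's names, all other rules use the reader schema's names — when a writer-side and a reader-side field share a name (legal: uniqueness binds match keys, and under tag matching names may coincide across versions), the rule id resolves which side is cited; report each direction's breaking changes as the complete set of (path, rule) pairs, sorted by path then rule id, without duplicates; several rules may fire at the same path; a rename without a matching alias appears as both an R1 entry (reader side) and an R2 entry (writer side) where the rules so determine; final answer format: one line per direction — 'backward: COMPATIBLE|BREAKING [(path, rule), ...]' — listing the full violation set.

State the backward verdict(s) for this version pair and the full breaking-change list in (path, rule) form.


backward: BREAKING [(avatar, R1), (scores, R1), (scores, R4), (verified, R3)]

each type pair in Account: writer, then reader
checking backward for Account: reader v2 against writer v1:
  tier: paired with writer tier (Channel -> Channel; writer required)
  scores: paired with writer scores (map<string, int64> -> map<string, int64>; writer optional)
  verified: paired with writer verified (bool -> string; writer optional)
  label: paired with writer label (string -> string; writer required)
  no writer field matches reader avatar
  quantity: paired with writer quantity (int64 -> int64; writer optional)
  leftover writer field: avatar
  rule R1 violated at avatar
  rule R1 violated at scores
  rule R4 violated at scores
  rule R3 violated at verified
  => 4 violation(s): backward is BREAKING for Account


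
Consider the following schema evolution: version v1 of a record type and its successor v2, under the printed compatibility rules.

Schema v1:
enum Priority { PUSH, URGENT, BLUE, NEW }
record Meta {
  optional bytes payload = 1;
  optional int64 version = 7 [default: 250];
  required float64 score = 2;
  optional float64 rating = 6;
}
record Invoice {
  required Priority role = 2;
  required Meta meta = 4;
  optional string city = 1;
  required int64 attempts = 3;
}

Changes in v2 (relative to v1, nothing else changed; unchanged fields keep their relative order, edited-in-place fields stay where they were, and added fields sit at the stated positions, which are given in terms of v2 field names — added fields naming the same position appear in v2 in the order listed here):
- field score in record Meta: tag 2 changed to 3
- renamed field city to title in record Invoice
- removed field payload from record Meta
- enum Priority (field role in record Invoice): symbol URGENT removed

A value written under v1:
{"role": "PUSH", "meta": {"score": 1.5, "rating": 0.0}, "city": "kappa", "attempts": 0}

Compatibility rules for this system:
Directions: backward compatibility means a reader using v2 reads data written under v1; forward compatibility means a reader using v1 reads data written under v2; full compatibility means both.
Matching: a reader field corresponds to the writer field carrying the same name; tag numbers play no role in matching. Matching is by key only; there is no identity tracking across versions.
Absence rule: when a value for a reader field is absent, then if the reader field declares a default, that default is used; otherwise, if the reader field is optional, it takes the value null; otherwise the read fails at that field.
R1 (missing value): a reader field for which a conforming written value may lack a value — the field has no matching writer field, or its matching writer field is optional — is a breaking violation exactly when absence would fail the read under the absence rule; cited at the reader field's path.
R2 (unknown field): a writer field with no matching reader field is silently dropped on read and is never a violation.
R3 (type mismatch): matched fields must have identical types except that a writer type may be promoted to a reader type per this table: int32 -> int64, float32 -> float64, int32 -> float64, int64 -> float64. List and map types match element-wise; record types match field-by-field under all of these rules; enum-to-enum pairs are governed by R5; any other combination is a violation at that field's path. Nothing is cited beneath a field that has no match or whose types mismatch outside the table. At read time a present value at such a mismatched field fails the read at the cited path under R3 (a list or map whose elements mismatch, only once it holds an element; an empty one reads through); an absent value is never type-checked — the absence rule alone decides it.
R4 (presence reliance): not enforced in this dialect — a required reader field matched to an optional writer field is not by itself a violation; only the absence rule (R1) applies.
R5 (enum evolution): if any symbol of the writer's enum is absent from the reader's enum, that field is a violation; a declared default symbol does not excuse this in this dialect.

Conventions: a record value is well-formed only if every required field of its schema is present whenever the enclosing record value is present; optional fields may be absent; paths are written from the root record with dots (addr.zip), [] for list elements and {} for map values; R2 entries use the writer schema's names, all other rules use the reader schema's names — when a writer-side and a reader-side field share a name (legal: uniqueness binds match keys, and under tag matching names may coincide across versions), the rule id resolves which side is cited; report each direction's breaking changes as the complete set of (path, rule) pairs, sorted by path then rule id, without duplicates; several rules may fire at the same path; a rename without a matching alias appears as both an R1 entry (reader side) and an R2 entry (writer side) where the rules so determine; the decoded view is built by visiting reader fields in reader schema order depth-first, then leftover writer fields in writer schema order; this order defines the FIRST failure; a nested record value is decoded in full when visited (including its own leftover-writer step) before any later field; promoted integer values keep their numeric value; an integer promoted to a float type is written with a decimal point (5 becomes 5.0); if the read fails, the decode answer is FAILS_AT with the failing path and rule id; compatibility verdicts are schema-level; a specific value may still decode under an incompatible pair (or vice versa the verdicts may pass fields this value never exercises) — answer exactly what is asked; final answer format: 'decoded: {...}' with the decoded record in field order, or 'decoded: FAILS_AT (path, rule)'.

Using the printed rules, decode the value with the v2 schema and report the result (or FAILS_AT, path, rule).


the writer's type comes first in each Invoice pair
decoding the Invoice value with the v2 reader:
  role := "PUSH"
  meta.version := 250 (missing; default applied)
  meta.score := 1.5
  meta.rating := 0.0
  title := null (missing; optional => null)
  attempts := 0
  writer city: no reader field; dropped
  => decoded: {"role": "PUSH", "meta": {"version": 250, "score": 1.5, "rating": 0.0}, "title": null, "attempts": 0}
diffs on Invoice not affecting the asked answer:
  field score in record Meta: tag 2 changed to 3 -> inert under this dialect — no rule fires on Invoice and the result does not move
  enum Priority (field role in record Invoice): symbol URGENT removed -> shifts the Invoice verdicts, not this decode

decoded: {"role": "PUSH", "meta": {"version": 250, "score": 1.5, "rating": 0.0}, "title": null, "attempts": 0}


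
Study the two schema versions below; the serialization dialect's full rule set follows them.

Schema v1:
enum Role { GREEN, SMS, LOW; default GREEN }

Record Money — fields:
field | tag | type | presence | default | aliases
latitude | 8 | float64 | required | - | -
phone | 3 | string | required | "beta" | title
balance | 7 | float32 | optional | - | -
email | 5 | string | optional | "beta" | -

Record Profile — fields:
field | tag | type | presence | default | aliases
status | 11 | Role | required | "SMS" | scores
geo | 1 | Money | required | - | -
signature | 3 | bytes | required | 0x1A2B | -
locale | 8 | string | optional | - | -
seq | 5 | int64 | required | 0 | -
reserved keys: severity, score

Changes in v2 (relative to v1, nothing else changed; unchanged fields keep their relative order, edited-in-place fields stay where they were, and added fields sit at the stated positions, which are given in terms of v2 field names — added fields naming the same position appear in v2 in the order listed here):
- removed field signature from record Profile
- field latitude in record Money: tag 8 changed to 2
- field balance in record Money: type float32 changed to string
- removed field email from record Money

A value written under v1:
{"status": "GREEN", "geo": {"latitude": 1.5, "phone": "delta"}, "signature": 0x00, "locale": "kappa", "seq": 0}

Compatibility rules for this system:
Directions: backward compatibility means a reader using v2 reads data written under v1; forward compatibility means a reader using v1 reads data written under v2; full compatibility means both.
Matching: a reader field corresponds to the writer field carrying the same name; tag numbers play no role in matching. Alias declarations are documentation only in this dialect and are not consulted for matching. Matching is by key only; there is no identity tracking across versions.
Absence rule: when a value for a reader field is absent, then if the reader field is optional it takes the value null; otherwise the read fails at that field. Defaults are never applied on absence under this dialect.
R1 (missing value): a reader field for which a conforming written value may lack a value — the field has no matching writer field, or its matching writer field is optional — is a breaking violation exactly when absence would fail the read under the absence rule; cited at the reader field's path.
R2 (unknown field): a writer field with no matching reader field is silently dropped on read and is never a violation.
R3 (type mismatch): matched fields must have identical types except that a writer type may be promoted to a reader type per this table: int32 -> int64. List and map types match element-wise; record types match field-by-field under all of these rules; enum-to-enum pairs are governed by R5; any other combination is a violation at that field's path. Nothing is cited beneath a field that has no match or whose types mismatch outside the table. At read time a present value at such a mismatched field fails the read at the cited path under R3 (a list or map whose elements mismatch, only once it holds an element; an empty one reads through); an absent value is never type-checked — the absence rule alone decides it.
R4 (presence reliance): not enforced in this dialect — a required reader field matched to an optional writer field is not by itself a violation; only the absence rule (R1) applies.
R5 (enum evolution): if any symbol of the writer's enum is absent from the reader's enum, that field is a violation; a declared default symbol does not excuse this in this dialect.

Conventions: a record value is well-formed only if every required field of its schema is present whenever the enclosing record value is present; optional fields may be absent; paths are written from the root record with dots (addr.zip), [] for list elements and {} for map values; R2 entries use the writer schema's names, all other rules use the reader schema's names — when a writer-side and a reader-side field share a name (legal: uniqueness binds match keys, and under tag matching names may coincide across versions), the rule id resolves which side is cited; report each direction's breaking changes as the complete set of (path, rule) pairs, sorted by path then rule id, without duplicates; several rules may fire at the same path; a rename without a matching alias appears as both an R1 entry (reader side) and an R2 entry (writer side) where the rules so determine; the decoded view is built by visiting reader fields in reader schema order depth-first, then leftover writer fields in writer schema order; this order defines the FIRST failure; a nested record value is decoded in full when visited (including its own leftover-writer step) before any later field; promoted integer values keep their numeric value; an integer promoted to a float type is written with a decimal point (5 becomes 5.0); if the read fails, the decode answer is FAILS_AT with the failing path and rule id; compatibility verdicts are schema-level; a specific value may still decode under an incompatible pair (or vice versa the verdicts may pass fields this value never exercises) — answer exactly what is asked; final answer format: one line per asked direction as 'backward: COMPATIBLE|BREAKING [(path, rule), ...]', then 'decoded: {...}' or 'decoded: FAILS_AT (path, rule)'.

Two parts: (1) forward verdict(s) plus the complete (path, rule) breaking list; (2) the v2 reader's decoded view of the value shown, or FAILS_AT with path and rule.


arrows below run writer -> reader for Profile
forward analysis of Profile with v1 as reader and v2 as writer:
  status <- status (Role -> Role, writer required)
  geo <- geo (Money -> Money, writer required)
  signature has no writer counterpart
  locale <- locale (string -> string, writer optional)
  seq <- seq (int64 -> int64, writer required)
  geo.latitude <- geo.latitude (float64 -> float64, writer required)
  geo.phone <- geo.phone (string -> string, writer required)
  geo.balance <- geo.balance (string -> float32, writer optional)
  geo.email has no writer counterpart
  R3 fires at geo.balance
  R1 fires at signature
  => 2 violation(s): forward is BREAKING for Profile
decode (reader v2):
  status := "GREEN"
  geo.latitude := 1.5
  geo.phone := "delta"
  geo.balance := null (absent, optional -> null)
  locale := "kappa"
  seq := 0
  writer signature: unknown -> dropped
  => decoded: {"status": "GREEN", "geo": {"latitude": 1.5, "phone": "delta", "balance": null}, "locale": "kappa", "seq": 0}
checking off the Profile differences that do not matter here:
  field latitude in record Money: tag 8 changed to 2 -> inert for the asked Profile verdict: nothing fires

forward: BREAKING [(geo.balance, R3), (signature, R1)]; decoded: {"status": "GREEN", "geo": {"latitude": 1.5, "phone": "delta", "balance": null}, "locale": "kappa", "seq": 0}


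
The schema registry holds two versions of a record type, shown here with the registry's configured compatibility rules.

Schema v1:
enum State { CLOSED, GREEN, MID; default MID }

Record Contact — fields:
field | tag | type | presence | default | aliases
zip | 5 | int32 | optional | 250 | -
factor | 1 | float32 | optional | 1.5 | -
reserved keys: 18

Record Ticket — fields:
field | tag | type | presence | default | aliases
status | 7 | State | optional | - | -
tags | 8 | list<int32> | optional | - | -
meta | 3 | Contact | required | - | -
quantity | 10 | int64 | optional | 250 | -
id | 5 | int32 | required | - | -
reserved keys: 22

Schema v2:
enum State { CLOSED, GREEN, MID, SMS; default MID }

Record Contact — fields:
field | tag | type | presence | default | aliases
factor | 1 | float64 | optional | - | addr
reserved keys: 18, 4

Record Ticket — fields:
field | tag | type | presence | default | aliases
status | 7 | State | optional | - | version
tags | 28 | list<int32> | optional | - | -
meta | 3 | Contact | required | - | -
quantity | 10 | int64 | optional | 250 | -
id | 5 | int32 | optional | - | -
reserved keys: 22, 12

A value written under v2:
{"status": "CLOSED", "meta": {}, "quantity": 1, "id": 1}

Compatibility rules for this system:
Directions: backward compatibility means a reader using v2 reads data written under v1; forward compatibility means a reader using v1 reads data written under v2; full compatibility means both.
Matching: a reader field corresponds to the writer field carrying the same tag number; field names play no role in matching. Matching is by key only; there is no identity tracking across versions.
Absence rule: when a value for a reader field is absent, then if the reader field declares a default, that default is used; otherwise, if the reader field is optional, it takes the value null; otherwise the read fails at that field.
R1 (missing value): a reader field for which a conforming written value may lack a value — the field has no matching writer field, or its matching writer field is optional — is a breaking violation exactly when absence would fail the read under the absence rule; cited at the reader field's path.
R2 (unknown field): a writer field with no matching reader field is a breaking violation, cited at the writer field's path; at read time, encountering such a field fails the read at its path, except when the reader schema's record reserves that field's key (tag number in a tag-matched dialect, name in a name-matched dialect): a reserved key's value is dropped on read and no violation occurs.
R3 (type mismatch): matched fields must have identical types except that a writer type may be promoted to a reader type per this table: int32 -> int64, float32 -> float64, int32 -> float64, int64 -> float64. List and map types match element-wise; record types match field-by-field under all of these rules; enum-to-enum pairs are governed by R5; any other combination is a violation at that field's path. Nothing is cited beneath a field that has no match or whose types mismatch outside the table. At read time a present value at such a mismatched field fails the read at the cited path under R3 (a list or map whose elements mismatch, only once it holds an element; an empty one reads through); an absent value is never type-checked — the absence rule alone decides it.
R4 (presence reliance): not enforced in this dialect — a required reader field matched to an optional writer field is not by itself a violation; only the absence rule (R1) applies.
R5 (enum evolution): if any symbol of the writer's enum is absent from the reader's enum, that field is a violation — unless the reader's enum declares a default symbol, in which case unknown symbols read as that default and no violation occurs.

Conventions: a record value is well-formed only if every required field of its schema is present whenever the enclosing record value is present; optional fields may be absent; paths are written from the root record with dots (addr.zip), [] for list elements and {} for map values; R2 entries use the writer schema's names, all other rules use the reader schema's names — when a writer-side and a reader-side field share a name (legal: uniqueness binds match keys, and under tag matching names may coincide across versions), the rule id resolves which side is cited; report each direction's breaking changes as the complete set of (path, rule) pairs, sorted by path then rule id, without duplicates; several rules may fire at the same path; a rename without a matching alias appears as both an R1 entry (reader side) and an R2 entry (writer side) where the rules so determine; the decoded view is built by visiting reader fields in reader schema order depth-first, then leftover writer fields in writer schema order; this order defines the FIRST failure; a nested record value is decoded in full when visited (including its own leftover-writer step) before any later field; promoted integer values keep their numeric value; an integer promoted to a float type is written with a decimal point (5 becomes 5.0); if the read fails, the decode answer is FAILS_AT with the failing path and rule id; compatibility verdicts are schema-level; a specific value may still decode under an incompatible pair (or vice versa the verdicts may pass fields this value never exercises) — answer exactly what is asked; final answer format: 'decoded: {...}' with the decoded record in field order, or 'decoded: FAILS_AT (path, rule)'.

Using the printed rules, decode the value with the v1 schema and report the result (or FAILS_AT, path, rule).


decoded: {"status": "CLOSED", "tags": null, "meta": {"zip": 250, "factor": 1.5}, "quantity": 1, "id": 1}

each type pair in Ticket: writer, then reader
decode (reader v1):
  status := "CLOSED"
  tags := null (not supplied -> null)
  meta.zip := 250 (no value, default fills)
  meta.factor := 1.5 (no value, default fills)
  quantity := 1
  id := 1
  => decoded: {"status": "CLOSED", "tags": null, "meta": {"zip": 250, "factor": 1.5}, "quantity": 1, "id": 1}
checking off the Ticket differences that do not matter here:
  enum State (field status in record Ticket): symbol SMS added -> triggers nothing under the printed rules; the Ticket answer is the same either way
  field factor in record Contact: type float32 changed to float64 (its default is dropped) -> a verdict-level change on Ticket — the shown value reads the same
  field tags in record Ticket: tag 8 changed to 28 -> a verdict-level change on Ticket — the shown value reads the same
  removed field zip from record Contact -> a verdict-level change on Ticket — the shown value reads the same
  field id in record Ticket: required changed to optional -> a verdict-level change on Ticket — the shown value reads the same
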